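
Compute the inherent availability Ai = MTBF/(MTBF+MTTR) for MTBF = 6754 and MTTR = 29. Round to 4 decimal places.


MTBF = 6754
MTTR = 29
MTBF + MTTR = 6783
Ai = 6754 / 6783
Ai = 0.9957

0.9957


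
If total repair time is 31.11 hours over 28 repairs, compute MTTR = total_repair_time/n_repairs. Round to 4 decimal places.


total_repair_time = 31.11
n_repairs = 28
MTTR = 31.11 / 28
MTTR = 1.1111

1.1111


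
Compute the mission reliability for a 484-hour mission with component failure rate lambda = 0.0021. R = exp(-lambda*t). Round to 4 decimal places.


lambda = 0.0021
mission_time = 484
lambda * t = 0.0021 * 484 = 1.0164
R = exp(-1.0164)
R = 0.3619

0.3619


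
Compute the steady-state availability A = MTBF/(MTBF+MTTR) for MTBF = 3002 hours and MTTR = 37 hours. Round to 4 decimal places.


MTBF = 3002
MTTR = 37
MTBF + MTTR = 3039
A = 3002 / 3039
A = 0.9878

0.9878


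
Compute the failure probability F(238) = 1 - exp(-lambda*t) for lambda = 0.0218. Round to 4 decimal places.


lambda = 0.0218, t = 238
lambda * t = 5.1884
exp(-5.1884) = 0.0056
F(t) = 1 - 0.0056
F(t) = 0.9944

0.9944


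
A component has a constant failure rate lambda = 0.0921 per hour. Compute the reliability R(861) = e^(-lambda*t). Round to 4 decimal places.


lambda = 0.0921
t = 861
lambda * t = 79.2981
R(t) = e^(-79.2981)
R(t) = 0.0

0.0


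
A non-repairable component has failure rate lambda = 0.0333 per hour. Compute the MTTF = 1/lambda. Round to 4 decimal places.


lambda = 0.0333
MTTF = 1 / 0.0333
MTTF = 30.03

30.03


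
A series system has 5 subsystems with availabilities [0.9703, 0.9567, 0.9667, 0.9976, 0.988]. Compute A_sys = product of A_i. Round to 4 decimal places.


Subsystems: [0.9703, 0.9567, 0.9667, 0.9976, 0.988]
After subsystem 1 (A=0.9703): product = 0.9703
After subsystem 2 (A=0.9567): product = 0.9283
After subsystem 3 (A=0.9667): product = 0.8974
After subsystem 4 (A=0.9976): product = 0.8952
After subsystem 5 (A=0.988): product = 0.8845
A_sys = 0.8845

0.8845


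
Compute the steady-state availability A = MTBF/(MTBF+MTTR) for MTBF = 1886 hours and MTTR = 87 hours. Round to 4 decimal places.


MTBF = 1886
MTTR = 87
MTBF + MTTR = 1973
A = 1886 / 1973
A = 0.9559

0.9559


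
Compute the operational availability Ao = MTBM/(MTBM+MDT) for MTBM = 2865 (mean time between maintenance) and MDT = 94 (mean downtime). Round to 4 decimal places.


MTBM = 2865
MDT = 94
MTBM + MDT = 2959
Ao = 2865 / 2959
Ao = 0.9682

0.9682


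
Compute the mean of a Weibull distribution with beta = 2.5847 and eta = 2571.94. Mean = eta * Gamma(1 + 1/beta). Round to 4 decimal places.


beta = 2.5847, eta = 2571.94
1/beta = 0.3869
1 + 1/beta = 1.3869
Gamma(1.3869) = 0.8881
Mean = 2571.94 * 0.8881
Mean = 2284.0282

2284.0282


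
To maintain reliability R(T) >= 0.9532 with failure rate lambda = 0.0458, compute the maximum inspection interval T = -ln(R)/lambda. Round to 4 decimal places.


R_target = 0.9532
lambda = 0.0458
-ln(0.9532) = 0.0479
T = 0.0479 / 0.0458
T = 1.0465

1.0465


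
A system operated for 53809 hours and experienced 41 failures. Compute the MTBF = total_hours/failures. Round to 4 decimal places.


total_hours = 53809
failures = 41
MTBF = 53809 / 41
MTBF = 1312.4146

1312.4146


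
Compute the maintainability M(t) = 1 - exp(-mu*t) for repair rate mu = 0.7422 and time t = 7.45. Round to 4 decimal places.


mu = 0.7422, t = 7.45
mu * t = 0.7422 * 7.45 = 5.5294
exp(-5.5294) = 0.004
M(t) = 1 - 0.004
M(t) = 0.996

0.996


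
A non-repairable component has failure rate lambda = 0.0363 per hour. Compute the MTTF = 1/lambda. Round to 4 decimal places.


lambda = 0.0363
MTTF = 1 / 0.0363
MTTF = 27.5482

27.5482


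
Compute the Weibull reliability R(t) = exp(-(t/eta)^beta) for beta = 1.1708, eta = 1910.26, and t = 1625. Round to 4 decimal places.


beta = 1.1708, eta = 1910.26, t = 1625
t/eta = 1625 / 1910.26 = 0.8507
(t/eta)^beta = 0.8507^1.1708 = 0.8275
R(t) = exp(-0.8275)
R(t) = 0.4371

0.4371


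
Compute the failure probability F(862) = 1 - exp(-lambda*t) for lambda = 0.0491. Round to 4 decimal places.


lambda = 0.0491, t = 862
lambda * t = 42.3242
exp(-42.3242) = 0.0
F(t) = 1 - 0.0
F(t) = 1.0

1.0


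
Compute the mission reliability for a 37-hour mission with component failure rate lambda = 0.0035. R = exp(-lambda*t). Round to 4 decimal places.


lambda = 0.0035
mission_time = 37
lambda * t = 0.0035 * 37 = 0.1295
R = exp(-0.1295)
R = 0.8785

0.8785


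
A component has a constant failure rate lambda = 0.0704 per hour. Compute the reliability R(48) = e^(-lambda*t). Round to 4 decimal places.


lambda = 0.0704
t = 48
lambda * t = 3.3792
R(t) = e^(-3.3792)
R(t) = 0.0341

0.0341


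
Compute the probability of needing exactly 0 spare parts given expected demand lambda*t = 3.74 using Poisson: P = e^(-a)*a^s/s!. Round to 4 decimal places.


a = 3.74, s = 0
e^(-a) = e^(-3.74) = 0.0238
a^s = 3.74^0 = 1.0
s! = 1
P = 0.0238 * 1.0 / 1
P = 0.0238

0.0238


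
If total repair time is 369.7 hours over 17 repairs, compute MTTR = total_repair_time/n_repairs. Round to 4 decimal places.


total_repair_time = 369.7
n_repairs = 17
MTTR = 369.7 / 17
MTTR = 21.7471

21.7471


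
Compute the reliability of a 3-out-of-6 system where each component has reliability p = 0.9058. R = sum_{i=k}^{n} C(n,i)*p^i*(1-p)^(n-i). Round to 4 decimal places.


k = 3, n = 6, p = 0.9058
i=3: C(6,3)=20 * 0.9058^3 * 0.0942^3 = 0.0124
i=4: C(6,4)=15 * 0.9058^4 * 0.0942^2 = 0.0896
i=5: C(6,5)=6 * 0.9058^5 * 0.0942^1 = 0.3446
i=6: C(6,6)=1 * 0.9058^6 * 0.0942^0 = 0.5523
R = sum of terms = 0.999

0.999


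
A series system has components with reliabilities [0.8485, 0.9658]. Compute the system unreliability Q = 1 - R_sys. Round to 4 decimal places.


Components: [0.8485, 0.9658]
After component 1: product = 0.8485
After component 2: product = 0.8195
R_sys = 0.8195
Q = 1 - 0.8195 = 0.1805

0.1805


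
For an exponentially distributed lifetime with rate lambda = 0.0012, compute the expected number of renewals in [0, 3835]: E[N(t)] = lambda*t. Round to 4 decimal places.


lambda = 0.0012
t = 3835
E[N(t)] = lambda * t
E[N(t)] = 0.0012 * 3835
E[N(t)] = 4.602

4.602


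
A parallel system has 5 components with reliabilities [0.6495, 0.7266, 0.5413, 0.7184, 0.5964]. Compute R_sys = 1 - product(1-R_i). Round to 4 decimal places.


Components: [0.6495, 0.7266, 0.5413, 0.7184, 0.5964]
(1 - 0.6495) = 0.3505, running product = 0.3505
(1 - 0.7266) = 0.2734, running product = 0.0958
(1 - 0.5413) = 0.4587, running product = 0.044
(1 - 0.7184) = 0.2816, running product = 0.0124
(1 - 0.5964) = 0.4036, running product = 0.005
Product of (1-R_i) = 0.005
R_sys = 1 - 0.005 = 0.995

0.995


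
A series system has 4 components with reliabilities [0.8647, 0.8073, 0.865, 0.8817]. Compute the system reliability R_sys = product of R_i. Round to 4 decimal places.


Components: [0.8647, 0.8073, 0.865, 0.8817]
After component 1 (R=0.8647): product = 0.8647
After component 2 (R=0.8073): product = 0.6981
After component 3 (R=0.865): product = 0.6038
After component 4 (R=0.8817): product = 0.5324
R_sys = 0.5324

0.5324


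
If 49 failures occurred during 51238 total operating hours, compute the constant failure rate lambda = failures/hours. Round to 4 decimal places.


failures = 49
total_hours = 51238
lambda = 49 / 51238
lambda = 0.001

0.001


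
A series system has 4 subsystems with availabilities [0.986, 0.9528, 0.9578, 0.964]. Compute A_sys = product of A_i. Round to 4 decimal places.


Subsystems: [0.986, 0.9528, 0.9578, 0.964]
After subsystem 1 (A=0.986): product = 0.986
After subsystem 2 (A=0.9528): product = 0.9395
After subsystem 3 (A=0.9578): product = 0.8998
After subsystem 4 (A=0.964): product = 0.8674
A_sys = 0.8674

0.8674


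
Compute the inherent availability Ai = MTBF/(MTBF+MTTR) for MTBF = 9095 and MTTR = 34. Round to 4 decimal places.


MTBF = 9095
MTTR = 34
MTBF + MTTR = 9129
Ai = 9095 / 9129
Ai = 0.9963

0.9963


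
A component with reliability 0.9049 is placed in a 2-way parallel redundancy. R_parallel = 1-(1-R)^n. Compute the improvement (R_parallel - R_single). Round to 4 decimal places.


R_single = 0.9049, n = 2
1 - R_single = 0.0951
(1 - R_single)^n = 0.0951^2 = 0.009
R_parallel = 1 - 0.009 = 0.991
Improvement = 0.991 - 0.9049
Improvement = 0.0861

0.0861


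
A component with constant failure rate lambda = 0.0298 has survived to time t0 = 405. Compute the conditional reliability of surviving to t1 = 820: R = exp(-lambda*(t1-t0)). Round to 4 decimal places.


lambda = 0.0298
t0 = 405, t1 = 820
t1 - t0 = 415
lambda * (t1-t0) = 0.0298 * 415 = 12.367
R = exp(-12.367)
R = 0.0

0.0


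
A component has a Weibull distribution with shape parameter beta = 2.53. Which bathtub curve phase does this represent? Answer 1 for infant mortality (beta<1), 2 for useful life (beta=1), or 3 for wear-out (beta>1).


beta = 2.53
Compare beta to 1:
beta < 1 => infant mortality (phase 1)
beta = 1 => useful life (phase 2)
beta > 1 => wear-out (phase 3)
Since beta = 2.53, this is wear-out (increasing failure rate)
Phase = 3

3


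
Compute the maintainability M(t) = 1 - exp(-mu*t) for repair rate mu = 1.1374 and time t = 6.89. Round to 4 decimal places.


mu = 1.1374, t = 6.89
mu * t = 1.1374 * 6.89 = 7.8367
exp(-7.8367) = 0.0004
M(t) = 1 - 0.0004
M(t) = 0.9996

0.9996


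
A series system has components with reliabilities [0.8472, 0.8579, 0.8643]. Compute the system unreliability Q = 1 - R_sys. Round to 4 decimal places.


Components: [0.8472, 0.8579, 0.8643]
After component 1: product = 0.8472
After component 2: product = 0.7268
After component 3: product = 0.6282
R_sys = 0.6282
Q = 1 - 0.6282 = 0.3718

0.3718


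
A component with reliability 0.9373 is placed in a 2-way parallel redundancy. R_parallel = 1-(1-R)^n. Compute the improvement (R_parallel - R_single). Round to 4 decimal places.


R_single = 0.9373, n = 2
1 - R_single = 0.0627
(1 - R_single)^n = 0.0627^2 = 0.0039
R_parallel = 1 - 0.0039 = 0.9961
Improvement = 0.9961 - 0.9373
Improvement = 0.0588

0.0588


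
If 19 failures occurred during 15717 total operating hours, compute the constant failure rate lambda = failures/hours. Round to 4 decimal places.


failures = 19
total_hours = 15717
lambda = 19 / 15717
lambda = 0.0012

0.0012


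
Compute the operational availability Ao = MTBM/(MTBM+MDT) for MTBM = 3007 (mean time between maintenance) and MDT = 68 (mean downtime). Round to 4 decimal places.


MTBM = 3007
MDT = 68
MTBM + MDT = 3075
Ao = 3007 / 3075
Ao = 0.9779

0.9779


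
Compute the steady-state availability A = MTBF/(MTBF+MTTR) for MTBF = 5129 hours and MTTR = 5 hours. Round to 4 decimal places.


MTBF = 5129
MTTR = 5
MTBF + MTTR = 5134
A = 5129 / 5134
A = 0.999

0.999


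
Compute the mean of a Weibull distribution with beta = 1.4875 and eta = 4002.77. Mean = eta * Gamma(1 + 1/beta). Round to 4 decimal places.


beta = 1.4875, eta = 4002.77
1/beta = 0.6723
1 + 1/beta = 1.6723
Gamma(1.6723) = 0.9037
Mean = 4002.77 * 0.9037
Mean = 3617.2094

3617.2094


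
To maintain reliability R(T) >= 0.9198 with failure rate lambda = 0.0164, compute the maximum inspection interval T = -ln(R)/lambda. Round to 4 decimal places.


R_target = 0.9198
lambda = 0.0164
-ln(0.9198) = 0.0836
T = 0.0836 / 0.0164
T = 5.0975

5.0975


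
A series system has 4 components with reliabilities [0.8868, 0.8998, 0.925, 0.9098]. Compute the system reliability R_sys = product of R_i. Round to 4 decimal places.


Components: [0.8868, 0.8998, 0.925, 0.9098]
After component 1 (R=0.8868): product = 0.8868
After component 2 (R=0.8998): product = 0.7979
After component 3 (R=0.925): product = 0.7381
After component 4 (R=0.9098): product = 0.6715
R_sys = 0.6715

0.6715


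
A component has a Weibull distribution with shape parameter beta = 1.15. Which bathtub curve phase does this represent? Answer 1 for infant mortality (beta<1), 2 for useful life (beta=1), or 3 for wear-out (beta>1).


beta = 1.15
Compare beta to 1:
beta < 1 => infant mortality (phase 1)
beta = 1 => useful life (phase 2)
beta > 1 => wear-out (phase 3)
Since beta = 1.15, this is wear-out (increasing failure rate)
Phase = 3

3


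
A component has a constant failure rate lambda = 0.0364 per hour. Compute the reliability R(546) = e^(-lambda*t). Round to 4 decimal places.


lambda = 0.0364
t = 546
lambda * t = 19.8744
R(t) = e^(-19.8744)
R(t) = 0.0

0.0


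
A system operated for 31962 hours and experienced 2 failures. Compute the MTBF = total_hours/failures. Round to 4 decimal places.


total_hours = 31962
failures = 2
MTBF = 31962 / 2
MTBF = 15981.0

15981.0


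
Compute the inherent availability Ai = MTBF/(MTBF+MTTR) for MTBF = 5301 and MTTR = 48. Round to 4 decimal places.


MTBF = 5301
MTTR = 48
MTBF + MTTR = 5349
Ai = 5301 / 5349
Ai = 0.991

0.991


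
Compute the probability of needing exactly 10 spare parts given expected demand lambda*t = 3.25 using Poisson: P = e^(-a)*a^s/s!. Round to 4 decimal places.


a = 3.25, s = 10
e^(-a) = e^(-3.25) = 0.0388
a^s = 3.25^10 = 131472.103
s! = 3628800
P = 0.0388 * 131472.103 / 3628800
P = 0.0014

0.0014


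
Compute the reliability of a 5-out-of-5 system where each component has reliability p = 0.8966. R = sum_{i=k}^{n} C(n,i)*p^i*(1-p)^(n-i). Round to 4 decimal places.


k = 5, n = 5, p = 0.8966
i=5: C(5,5)=1 * 0.8966^5 * 0.1034^0 = 0.5794
R = sum of terms = 0.5794

0.5794


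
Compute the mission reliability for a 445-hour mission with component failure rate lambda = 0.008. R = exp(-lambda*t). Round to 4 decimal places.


lambda = 0.008
mission_time = 445
lambda * t = 0.008 * 445 = 3.56
R = exp(-3.56)
R = 0.0284

0.0284


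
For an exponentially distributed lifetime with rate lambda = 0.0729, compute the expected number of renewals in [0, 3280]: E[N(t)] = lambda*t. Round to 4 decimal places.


lambda = 0.0729
t = 3280
E[N(t)] = lambda * t
E[N(t)] = 0.0729 * 3280
E[N(t)] = 239.112

239.112


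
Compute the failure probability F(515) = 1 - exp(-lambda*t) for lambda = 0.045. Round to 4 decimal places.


lambda = 0.045, t = 515
lambda * t = 23.175
exp(-23.175) = 0.0
F(t) = 1 - 0.0
F(t) = 1.0

1.0


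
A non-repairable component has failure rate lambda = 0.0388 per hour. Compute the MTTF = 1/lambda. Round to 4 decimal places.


lambda = 0.0388
MTTF = 1 / 0.0388
MTTF = 25.7732

25.7732


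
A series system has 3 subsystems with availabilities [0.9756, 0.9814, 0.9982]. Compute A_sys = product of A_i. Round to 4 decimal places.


Subsystems: [0.9756, 0.9814, 0.9982]
After subsystem 1 (A=0.9756): product = 0.9756
After subsystem 2 (A=0.9814): product = 0.9575
After subsystem 3 (A=0.9982): product = 0.9557
A_sys = 0.9557

0.9557


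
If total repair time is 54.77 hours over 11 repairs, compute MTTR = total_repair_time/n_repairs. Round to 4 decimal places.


total_repair_time = 54.77
n_repairs = 11
MTTR = 54.77 / 11
MTTR = 4.9791

4.9791


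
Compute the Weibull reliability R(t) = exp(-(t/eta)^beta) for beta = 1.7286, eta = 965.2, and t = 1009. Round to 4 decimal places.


beta = 1.7286, eta = 965.2, t = 1009
t/eta = 1009 / 965.2 = 1.0454
(t/eta)^beta = 1.0454^1.7286 = 1.0797
R(t) = exp(-1.0797)
R(t) = 0.3397

0.3397


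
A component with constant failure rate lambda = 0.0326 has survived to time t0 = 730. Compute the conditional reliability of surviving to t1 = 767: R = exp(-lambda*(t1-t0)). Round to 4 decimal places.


lambda = 0.0326
t0 = 730, t1 = 767
t1 - t0 = 37
lambda * (t1-t0) = 0.0326 * 37 = 1.2062
R = exp(-1.2062)
R = 0.2993

0.2993


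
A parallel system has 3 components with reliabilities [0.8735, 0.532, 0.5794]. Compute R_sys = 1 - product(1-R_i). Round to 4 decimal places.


Components: [0.8735, 0.532, 0.5794]
(1 - 0.8735) = 0.1265, running product = 0.1265
(1 - 0.532) = 0.468, running product = 0.0592
(1 - 0.5794) = 0.4206, running product = 0.0249
Product of (1-R_i) = 0.0249
R_sys = 1 - 0.0249 = 0.9751

0.9751


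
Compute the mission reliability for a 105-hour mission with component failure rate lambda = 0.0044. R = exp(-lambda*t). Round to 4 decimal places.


lambda = 0.0044
mission_time = 105
lambda * t = 0.0044 * 105 = 0.462
R = exp(-0.462)
R = 0.63

0.63


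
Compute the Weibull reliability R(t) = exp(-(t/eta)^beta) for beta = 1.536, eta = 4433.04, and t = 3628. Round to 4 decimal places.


beta = 1.536, eta = 4433.04, t = 3628
t/eta = 3628 / 4433.04 = 0.8184
(t/eta)^beta = 0.8184^1.536 = 0.735
R(t) = exp(-0.735)
R(t) = 0.4795

0.4795


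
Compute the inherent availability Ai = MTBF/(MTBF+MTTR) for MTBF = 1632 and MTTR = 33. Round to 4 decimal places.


MTBF = 1632
MTTR = 33
MTBF + MTTR = 1665
Ai = 1632 / 1665
Ai = 0.9802

0.9802


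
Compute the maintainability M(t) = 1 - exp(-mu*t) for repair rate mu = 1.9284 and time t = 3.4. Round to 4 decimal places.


mu = 1.9284, t = 3.4
mu * t = 1.9284 * 3.4 = 6.5566
exp(-6.5566) = 0.0014
M(t) = 1 - 0.0014
M(t) = 0.9986

0.9986


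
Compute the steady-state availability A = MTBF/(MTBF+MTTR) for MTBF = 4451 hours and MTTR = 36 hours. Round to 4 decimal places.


MTBF = 4451
MTTR = 36
MTBF + MTTR = 4487
A = 4451 / 4487
A = 0.992

0.992


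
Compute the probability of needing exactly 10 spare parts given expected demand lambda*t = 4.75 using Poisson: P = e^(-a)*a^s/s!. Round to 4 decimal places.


a = 4.75, s = 10
e^(-a) = e^(-4.75) = 0.0087
a^s = 4.75^10 = 5847040.4222
s! = 3628800
P = 0.0087 * 5847040.4222 / 3628800
P = 0.0139

0.0139


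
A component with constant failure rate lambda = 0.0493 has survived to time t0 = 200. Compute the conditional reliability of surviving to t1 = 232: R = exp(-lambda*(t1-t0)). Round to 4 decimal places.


lambda = 0.0493
t0 = 200, t1 = 232
t1 - t0 = 32
lambda * (t1-t0) = 0.0493 * 32 = 1.5776
R = exp(-1.5776)
R = 0.2065

0.2065


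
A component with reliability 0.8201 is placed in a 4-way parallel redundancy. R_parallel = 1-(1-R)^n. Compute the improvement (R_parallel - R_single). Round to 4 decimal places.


R_single = 0.8201, n = 4
1 - R_single = 0.1799
(1 - R_single)^n = 0.1799^4 = 0.001
R_parallel = 1 - 0.001 = 0.999
Improvement = 0.999 - 0.8201
Improvement = 0.1789

0.1789


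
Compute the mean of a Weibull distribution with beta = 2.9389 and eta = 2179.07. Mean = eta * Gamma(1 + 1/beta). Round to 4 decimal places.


beta = 2.9389, eta = 2179.07
1/beta = 0.3403
1 + 1/beta = 1.3403
Gamma(1.3403) = 0.8922
Mean = 2179.07 * 0.8922
Mean = 1944.1362

1944.1362


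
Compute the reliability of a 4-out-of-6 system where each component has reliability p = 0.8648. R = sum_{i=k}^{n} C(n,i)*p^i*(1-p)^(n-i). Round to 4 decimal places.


k = 4, n = 6, p = 0.8648
i=4: C(6,4)=15 * 0.8648^4 * 0.1352^2 = 0.1534
i=5: C(6,5)=6 * 0.8648^5 * 0.1352^1 = 0.3924
i=6: C(6,6)=1 * 0.8648^6 * 0.1352^0 = 0.4183
R = sum of terms = 0.964

0.964


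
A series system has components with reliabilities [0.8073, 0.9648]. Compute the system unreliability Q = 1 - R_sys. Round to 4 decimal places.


Components: [0.8073, 0.9648]
After component 1: product = 0.8073
After component 2: product = 0.7789
R_sys = 0.7789
Q = 1 - 0.7789 = 0.2211

0.2211


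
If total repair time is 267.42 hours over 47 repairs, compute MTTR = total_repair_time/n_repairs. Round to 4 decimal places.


total_repair_time = 267.42
n_repairs = 47
MTTR = 267.42 / 47
MTTR = 5.6898

5.6898


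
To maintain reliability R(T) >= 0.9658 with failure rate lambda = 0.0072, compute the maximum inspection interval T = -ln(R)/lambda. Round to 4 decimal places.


R_target = 0.9658
lambda = 0.0072
-ln(0.9658) = 0.0348
T = 0.0348 / 0.0072
T = 4.8331

4.8331


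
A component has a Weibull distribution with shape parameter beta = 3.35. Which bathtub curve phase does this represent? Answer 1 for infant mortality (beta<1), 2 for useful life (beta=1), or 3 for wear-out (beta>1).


beta = 3.35
Compare beta to 1:
beta < 1 => infant mortality (phase 1)
beta = 1 => useful life (phase 2)
beta > 1 => wear-out (phase 3)
Since beta = 3.35, this is wear-out (increasing failure rate)
Phase = 3

3


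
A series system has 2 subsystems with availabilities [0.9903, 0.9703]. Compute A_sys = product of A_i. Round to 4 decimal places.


Subsystems: [0.9903, 0.9703]
After subsystem 1 (A=0.9903): product = 0.9903
After subsystem 2 (A=0.9703): product = 0.9609
A_sys = 0.9609

0.9609


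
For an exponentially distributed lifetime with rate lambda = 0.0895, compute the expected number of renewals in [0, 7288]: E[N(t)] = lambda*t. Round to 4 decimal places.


lambda = 0.0895
t = 7288
E[N(t)] = lambda * t
E[N(t)] = 0.0895 * 7288
E[N(t)] = 652.276

652.276


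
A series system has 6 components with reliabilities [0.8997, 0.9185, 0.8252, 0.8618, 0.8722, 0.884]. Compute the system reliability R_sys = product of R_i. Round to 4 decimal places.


Components: [0.8997, 0.9185, 0.8252, 0.8618, 0.8722, 0.884]
After component 1 (R=0.8997): product = 0.8997
After component 2 (R=0.9185): product = 0.8264
After component 3 (R=0.8252): product = 0.6819
After component 4 (R=0.8618): product = 0.5877
After component 5 (R=0.8722): product = 0.5126
After component 6 (R=0.884): product = 0.4531
R_sys = 0.4531

0.4531


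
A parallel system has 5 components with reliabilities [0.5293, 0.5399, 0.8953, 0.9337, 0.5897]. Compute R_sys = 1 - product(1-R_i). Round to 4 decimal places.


Components: [0.5293, 0.5399, 0.8953, 0.9337, 0.5897]
(1 - 0.5293) = 0.4707, running product = 0.4707
(1 - 0.5399) = 0.4601, running product = 0.2166
(1 - 0.8953) = 0.1047, running product = 0.0227
(1 - 0.9337) = 0.0663, running product = 0.0015
(1 - 0.5897) = 0.4103, running product = 0.0006
Product of (1-R_i) = 0.0006
R_sys = 1 - 0.0006 = 0.9994

0.9994


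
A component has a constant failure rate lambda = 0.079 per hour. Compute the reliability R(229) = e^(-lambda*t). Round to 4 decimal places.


lambda = 0.079
t = 229
lambda * t = 18.091
R(t) = e^(-18.091)
R(t) = 0.0

0.0


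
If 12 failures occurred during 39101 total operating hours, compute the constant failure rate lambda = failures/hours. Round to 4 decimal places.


failures = 12
total_hours = 39101
lambda = 12 / 39101
lambda = 0.0003

0.0003


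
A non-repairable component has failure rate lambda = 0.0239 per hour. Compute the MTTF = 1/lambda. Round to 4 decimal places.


lambda = 0.0239
MTTF = 1 / 0.0239
MTTF = 41.841

41.841


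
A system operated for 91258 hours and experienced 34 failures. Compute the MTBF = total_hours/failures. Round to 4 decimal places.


total_hours = 91258
failures = 34
MTBF = 91258 / 34
MTBF = 2684.0588

2684.0588


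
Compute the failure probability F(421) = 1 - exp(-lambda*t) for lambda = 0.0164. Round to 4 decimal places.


lambda = 0.0164, t = 421
lambda * t = 6.9044
exp(-6.9044) = 0.001
F(t) = 1 - 0.001
F(t) = 0.999

0.999


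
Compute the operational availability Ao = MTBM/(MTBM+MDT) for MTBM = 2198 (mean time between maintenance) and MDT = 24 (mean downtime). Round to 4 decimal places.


MTBM = 2198
MDT = 24
MTBM + MDT = 2222
Ao = 2198 / 2222
Ao = 0.9892

0.9892


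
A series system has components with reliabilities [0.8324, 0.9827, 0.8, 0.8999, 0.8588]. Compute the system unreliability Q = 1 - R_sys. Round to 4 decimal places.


Components: [0.8324, 0.9827, 0.8, 0.8999, 0.8588]
After component 1: product = 0.8324
After component 2: product = 0.818
After component 3: product = 0.6544
After component 4: product = 0.5889
After component 5: product = 0.5057
R_sys = 0.5057
Q = 1 - 0.5057 = 0.4943

0.4943


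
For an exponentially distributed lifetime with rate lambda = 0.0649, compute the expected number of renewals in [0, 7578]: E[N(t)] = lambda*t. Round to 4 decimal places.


lambda = 0.0649
t = 7578
E[N(t)] = lambda * t
E[N(t)] = 0.0649 * 7578
E[N(t)] = 491.8122

491.8122


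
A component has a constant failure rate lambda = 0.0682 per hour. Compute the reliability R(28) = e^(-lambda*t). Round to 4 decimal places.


lambda = 0.0682
t = 28
lambda * t = 1.9096
R(t) = e^(-1.9096)
R(t) = 0.1481

0.1481


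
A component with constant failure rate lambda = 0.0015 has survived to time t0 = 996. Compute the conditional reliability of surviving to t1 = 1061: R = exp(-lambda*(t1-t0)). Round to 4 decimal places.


lambda = 0.0015
t0 = 996, t1 = 1061
t1 - t0 = 65
lambda * (t1-t0) = 0.0015 * 65 = 0.0975
R = exp(-0.0975)
R = 0.9071

0.9071


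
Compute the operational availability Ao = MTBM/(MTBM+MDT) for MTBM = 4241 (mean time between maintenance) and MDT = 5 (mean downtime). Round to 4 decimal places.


MTBM = 4241
MDT = 5
MTBM + MDT = 4246
Ao = 4241 / 4246
Ao = 0.9988

0.9988


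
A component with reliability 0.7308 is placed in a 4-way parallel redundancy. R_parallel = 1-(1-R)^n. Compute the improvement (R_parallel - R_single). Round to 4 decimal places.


R_single = 0.7308, n = 4
1 - R_single = 0.2692
(1 - R_single)^n = 0.2692^4 = 0.0053
R_parallel = 1 - 0.0053 = 0.9947
Improvement = 0.9947 - 0.7308
Improvement = 0.2639

0.2639


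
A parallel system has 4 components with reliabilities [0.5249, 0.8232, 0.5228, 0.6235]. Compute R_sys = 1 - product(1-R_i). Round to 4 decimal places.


Components: [0.5249, 0.8232, 0.5228, 0.6235]
(1 - 0.5249) = 0.4751, running product = 0.4751
(1 - 0.8232) = 0.1768, running product = 0.084
(1 - 0.5228) = 0.4772, running product = 0.0401
(1 - 0.6235) = 0.3765, running product = 0.0151
Product of (1-R_i) = 0.0151
R_sys = 1 - 0.0151 = 0.9849

0.9849


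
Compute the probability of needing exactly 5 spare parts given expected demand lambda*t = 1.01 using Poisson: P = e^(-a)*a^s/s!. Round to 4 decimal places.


a = 1.01, s = 5
e^(-a) = e^(-1.01) = 0.3642
a^s = 1.01^5 = 1.051
s! = 120
P = 0.3642 * 1.051 / 120
P = 0.0032

0.0032


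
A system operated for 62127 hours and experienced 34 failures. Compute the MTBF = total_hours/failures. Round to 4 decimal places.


total_hours = 62127
failures = 34
MTBF = 62127 / 34
MTBF = 1827.2647

1827.2647


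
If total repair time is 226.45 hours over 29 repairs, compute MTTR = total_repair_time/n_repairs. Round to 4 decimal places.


total_repair_time = 226.45
n_repairs = 29
MTTR = 226.45 / 29
MTTR = 7.8086

7.8086


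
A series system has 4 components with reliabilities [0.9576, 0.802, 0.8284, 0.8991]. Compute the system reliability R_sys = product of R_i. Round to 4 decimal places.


Components: [0.9576, 0.802, 0.8284, 0.8991]
After component 1 (R=0.9576): product = 0.9576
After component 2 (R=0.802): product = 0.768
After component 3 (R=0.8284): product = 0.6362
After component 4 (R=0.8991): product = 0.572
R_sys = 0.572

0.572


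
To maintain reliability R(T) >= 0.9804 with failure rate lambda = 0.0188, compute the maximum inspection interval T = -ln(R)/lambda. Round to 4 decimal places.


R_target = 0.9804
lambda = 0.0188
-ln(0.9804) = 0.0198
T = 0.0198 / 0.0188
T = 1.0529

1.0529


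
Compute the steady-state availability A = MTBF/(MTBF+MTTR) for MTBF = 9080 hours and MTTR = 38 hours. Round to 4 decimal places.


MTBF = 9080
MTTR = 38
MTBF + MTTR = 9118
A = 9080 / 9118
A = 0.9958

0.9958


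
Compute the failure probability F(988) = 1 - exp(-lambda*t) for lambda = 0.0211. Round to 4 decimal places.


lambda = 0.0211, t = 988
lambda * t = 20.8468
exp(-20.8468) = 0.0
F(t) = 1 - 0.0
F(t) = 1.0

1.0


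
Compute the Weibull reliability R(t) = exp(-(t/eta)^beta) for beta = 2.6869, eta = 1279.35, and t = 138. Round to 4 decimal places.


beta = 2.6869, eta = 1279.35, t = 138
t/eta = 138 / 1279.35 = 0.1079
(t/eta)^beta = 0.1079^2.6869 = 0.0025
R(t) = exp(-0.0025)
R(t) = 0.9975

0.9975


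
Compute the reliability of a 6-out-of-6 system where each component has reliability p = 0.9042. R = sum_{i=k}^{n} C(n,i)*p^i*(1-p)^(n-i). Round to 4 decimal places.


k = 6, n = 6, p = 0.9042
i=6: C(6,6)=1 * 0.9042^6 * 0.0958^0 = 0.5465
R = sum of terms = 0.5465

0.5465


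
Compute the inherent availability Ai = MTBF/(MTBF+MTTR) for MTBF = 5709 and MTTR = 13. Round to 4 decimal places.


MTBF = 5709
MTTR = 13
MTBF + MTTR = 5722
Ai = 5709 / 5722
Ai = 0.9977

0.9977


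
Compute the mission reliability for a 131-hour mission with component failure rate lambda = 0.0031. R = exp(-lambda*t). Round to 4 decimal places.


lambda = 0.0031
mission_time = 131
lambda * t = 0.0031 * 131 = 0.4061
R = exp(-0.4061)
R = 0.6662

0.6662


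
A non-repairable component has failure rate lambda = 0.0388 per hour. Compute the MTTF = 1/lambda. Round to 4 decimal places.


lambda = 0.0388
MTTF = 1 / 0.0388
MTTF = 25.7732

25.7732


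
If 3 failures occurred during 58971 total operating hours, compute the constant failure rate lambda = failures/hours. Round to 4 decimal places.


failures = 3
total_hours = 58971
lambda = 3 / 58971
lambda = 0.0001

0.0001


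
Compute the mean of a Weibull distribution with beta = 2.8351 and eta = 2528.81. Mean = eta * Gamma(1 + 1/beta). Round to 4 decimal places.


beta = 2.8351, eta = 2528.81
1/beta = 0.3527
1 + 1/beta = 1.3527
Gamma(1.3527) = 0.8909
Mean = 2528.81 * 0.8909
Mean = 2252.8631

2252.8631


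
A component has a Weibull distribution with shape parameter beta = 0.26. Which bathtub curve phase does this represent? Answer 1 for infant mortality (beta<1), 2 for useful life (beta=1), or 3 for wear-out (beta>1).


beta = 0.26
Compare beta to 1:
beta < 1 => infant mortality (phase 1)
beta = 1 => useful life (phase 2)
beta > 1 => wear-out (phase 3)
Since beta = 0.26, this is infant mortality (decreasing failure rate)
Phase = 1

1


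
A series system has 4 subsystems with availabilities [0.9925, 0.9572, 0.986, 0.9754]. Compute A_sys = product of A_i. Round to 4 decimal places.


Subsystems: [0.9925, 0.9572, 0.986, 0.9754]
After subsystem 1 (A=0.9925): product = 0.9925
After subsystem 2 (A=0.9572): product = 0.95
After subsystem 3 (A=0.986): product = 0.9367
After subsystem 4 (A=0.9754): product = 0.9137
A_sys = 0.9137

0.9137


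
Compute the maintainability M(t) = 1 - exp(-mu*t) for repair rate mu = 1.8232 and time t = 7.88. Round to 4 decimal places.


mu = 1.8232, t = 7.88
mu * t = 1.8232 * 7.88 = 14.3668
exp(-14.3668) = 0.0
M(t) = 1 - 0.0
M(t) = 1.0

1.0


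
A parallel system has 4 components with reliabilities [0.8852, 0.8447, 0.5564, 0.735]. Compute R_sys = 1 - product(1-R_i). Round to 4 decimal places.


Components: [0.8852, 0.8447, 0.5564, 0.735]
(1 - 0.8852) = 0.1148, running product = 0.1148
(1 - 0.8447) = 0.1553, running product = 0.0178
(1 - 0.5564) = 0.4436, running product = 0.0079
(1 - 0.735) = 0.265, running product = 0.0021
Product of (1-R_i) = 0.0021
R_sys = 1 - 0.0021 = 0.9979

0.9979


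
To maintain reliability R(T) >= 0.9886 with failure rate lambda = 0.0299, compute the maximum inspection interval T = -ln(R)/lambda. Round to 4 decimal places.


R_target = 0.9886
lambda = 0.0299
-ln(0.9886) = 0.0115
T = 0.0115 / 0.0299
T = 0.3835

0.3835


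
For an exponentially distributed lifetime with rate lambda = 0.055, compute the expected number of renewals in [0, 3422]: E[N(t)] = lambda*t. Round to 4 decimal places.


lambda = 0.055
t = 3422
E[N(t)] = lambda * t
E[N(t)] = 0.055 * 3422
E[N(t)] = 188.21

188.21


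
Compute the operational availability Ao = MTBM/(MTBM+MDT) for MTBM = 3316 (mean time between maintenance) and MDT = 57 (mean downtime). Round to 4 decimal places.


MTBM = 3316
MDT = 57
MTBM + MDT = 3373
Ao = 3316 / 3373
Ao = 0.9831

0.9831


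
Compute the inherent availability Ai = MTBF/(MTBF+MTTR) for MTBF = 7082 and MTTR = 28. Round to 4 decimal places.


MTBF = 7082
MTTR = 28
MTBF + MTTR = 7110
Ai = 7082 / 7110
Ai = 0.9961

0.9961


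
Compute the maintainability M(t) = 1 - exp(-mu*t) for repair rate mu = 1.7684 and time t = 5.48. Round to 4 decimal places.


mu = 1.7684, t = 5.48
mu * t = 1.7684 * 5.48 = 9.6908
exp(-9.6908) = 0.0001
M(t) = 1 - 0.0001
M(t) = 0.9999

0.9999


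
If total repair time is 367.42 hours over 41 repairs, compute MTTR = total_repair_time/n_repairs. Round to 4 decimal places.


total_repair_time = 367.42
n_repairs = 41
MTTR = 367.42 / 41
MTTR = 8.9615

8.9615


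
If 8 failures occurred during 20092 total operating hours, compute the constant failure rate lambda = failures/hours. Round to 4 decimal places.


failures = 8
total_hours = 20092
lambda = 8 / 20092
lambda = 0.0004

0.0004


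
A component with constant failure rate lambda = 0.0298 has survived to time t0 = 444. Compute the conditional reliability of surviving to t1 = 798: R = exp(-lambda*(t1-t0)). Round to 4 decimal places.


lambda = 0.0298
t0 = 444, t1 = 798
t1 - t0 = 354
lambda * (t1-t0) = 0.0298 * 354 = 10.5492
R = exp(-10.5492)
R = 0.0

0.0


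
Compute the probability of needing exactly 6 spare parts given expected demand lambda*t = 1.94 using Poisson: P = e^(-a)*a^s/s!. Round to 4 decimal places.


a = 1.94, s = 6
e^(-a) = e^(-1.94) = 0.1437
a^s = 1.94^6 = 53.3102
s! = 720
P = 0.1437 * 53.3102 / 720
P = 0.0106

0.0106


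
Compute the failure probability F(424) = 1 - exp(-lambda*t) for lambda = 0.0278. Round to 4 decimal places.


lambda = 0.0278, t = 424
lambda * t = 11.7872
exp(-11.7872) = 0.0
F(t) = 1 - 0.0
F(t) = 1.0

1.0


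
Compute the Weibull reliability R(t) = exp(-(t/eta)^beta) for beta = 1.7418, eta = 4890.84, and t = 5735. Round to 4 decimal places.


beta = 1.7418, eta = 4890.84, t = 5735
t/eta = 5735 / 4890.84 = 1.1726
(t/eta)^beta = 1.1726^1.7418 = 1.3196
R(t) = exp(-1.3196)
R(t) = 0.2672

0.2672


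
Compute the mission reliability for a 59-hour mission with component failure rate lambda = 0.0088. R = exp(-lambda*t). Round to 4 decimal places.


lambda = 0.0088
mission_time = 59
lambda * t = 0.0088 * 59 = 0.5192
R = exp(-0.5192)
R = 0.595

0.595


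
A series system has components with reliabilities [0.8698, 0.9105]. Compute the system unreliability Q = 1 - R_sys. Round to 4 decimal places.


Components: [0.8698, 0.9105]
After component 1: product = 0.8698
After component 2: product = 0.792
R_sys = 0.792
Q = 1 - 0.792 = 0.208

0.208


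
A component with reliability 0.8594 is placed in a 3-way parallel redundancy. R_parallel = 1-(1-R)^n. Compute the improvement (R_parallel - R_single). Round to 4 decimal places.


R_single = 0.8594, n = 3
1 - R_single = 0.1406
(1 - R_single)^n = 0.1406^3 = 0.0028
R_parallel = 1 - 0.0028 = 0.9972
Improvement = 0.9972 - 0.8594
Improvement = 0.1378

0.1378


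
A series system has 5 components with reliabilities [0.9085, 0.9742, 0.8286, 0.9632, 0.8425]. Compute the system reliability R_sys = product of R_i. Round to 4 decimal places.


Components: [0.9085, 0.9742, 0.8286, 0.9632, 0.8425]
After component 1 (R=0.9085): product = 0.9085
After component 2 (R=0.9742): product = 0.8851
After component 3 (R=0.8286): product = 0.7334
After component 4 (R=0.9632): product = 0.7064
After component 5 (R=0.8425): product = 0.5951
R_sys = 0.5951

0.5951


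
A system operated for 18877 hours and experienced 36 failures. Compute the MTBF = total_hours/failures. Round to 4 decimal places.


total_hours = 18877
failures = 36
MTBF = 18877 / 36
MTBF = 524.3611

524.3611


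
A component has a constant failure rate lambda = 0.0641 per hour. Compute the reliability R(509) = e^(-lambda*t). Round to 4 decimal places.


lambda = 0.0641
t = 509
lambda * t = 32.6269
R(t) = e^(-32.6269)
R(t) = 0.0

0.0


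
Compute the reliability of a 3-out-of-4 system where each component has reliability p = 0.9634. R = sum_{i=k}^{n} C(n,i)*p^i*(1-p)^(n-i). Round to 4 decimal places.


k = 3, n = 4, p = 0.9634
i=3: C(4,3)=4 * 0.9634^3 * 0.0366^1 = 0.1309
i=4: C(4,4)=1 * 0.9634^4 * 0.0366^0 = 0.8614
R = sum of terms = 0.9923

0.9923


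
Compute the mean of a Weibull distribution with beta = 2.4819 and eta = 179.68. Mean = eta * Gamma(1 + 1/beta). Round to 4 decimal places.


beta = 2.4819, eta = 179.68
1/beta = 0.4029
1 + 1/beta = 1.4029
Gamma(1.4029) = 0.8871
Mean = 179.68 * 0.8871
Mean = 159.3957

159.3957


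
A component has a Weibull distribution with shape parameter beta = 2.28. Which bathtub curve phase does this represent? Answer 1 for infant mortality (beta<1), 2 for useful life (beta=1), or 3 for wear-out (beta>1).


beta = 2.28
Compare beta to 1:
beta < 1 => infant mortality (phase 1)
beta = 1 => useful life (phase 2)
beta > 1 => wear-out (phase 3)
Since beta = 2.28, this is wear-out (increasing failure rate)
Phase = 3

3


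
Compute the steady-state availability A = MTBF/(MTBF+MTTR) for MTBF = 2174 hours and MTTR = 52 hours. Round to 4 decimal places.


MTBF = 2174
MTTR = 52
MTBF + MTTR = 2226
A = 2174 / 2226
A = 0.9766

0.9766


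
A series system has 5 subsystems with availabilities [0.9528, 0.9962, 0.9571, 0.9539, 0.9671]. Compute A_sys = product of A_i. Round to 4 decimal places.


Subsystems: [0.9528, 0.9962, 0.9571, 0.9539, 0.9671]
After subsystem 1 (A=0.9528): product = 0.9528
After subsystem 2 (A=0.9962): product = 0.9492
After subsystem 3 (A=0.9571): product = 0.9085
After subsystem 4 (A=0.9539): product = 0.8666
After subsystem 5 (A=0.9671): product = 0.8381
A_sys = 0.8381

0.8381


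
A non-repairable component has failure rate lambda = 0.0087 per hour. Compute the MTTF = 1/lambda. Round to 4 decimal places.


lambda = 0.0087
MTTF = 1 / 0.0087
MTTF = 114.9425

114.9425


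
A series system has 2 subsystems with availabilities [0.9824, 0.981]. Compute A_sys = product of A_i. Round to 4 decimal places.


Subsystems: [0.9824, 0.981]
After subsystem 1 (A=0.9824): product = 0.9824
After subsystem 2 (A=0.981): product = 0.9637
A_sys = 0.9637

0.9637


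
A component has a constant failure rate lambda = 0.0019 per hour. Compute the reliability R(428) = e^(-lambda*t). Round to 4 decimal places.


lambda = 0.0019
t = 428
lambda * t = 0.8132
R(t) = e^(-0.8132)
R(t) = 0.4434

0.4434


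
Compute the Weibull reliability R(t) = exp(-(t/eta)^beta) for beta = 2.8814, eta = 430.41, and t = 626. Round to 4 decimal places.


beta = 2.8814, eta = 430.41, t = 626
t/eta = 626 / 430.41 = 1.4544
(t/eta)^beta = 1.4544^2.8814 = 2.9429
R(t) = exp(-2.9429)
R(t) = 0.0527

0.0527


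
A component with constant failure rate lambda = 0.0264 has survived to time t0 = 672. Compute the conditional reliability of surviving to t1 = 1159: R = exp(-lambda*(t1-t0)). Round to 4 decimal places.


lambda = 0.0264
t0 = 672, t1 = 1159
t1 - t0 = 487
lambda * (t1-t0) = 0.0264 * 487 = 12.8568
R = exp(-12.8568)
R = 0.0

0.0


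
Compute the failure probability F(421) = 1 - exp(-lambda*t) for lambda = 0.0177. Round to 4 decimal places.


lambda = 0.0177, t = 421
lambda * t = 7.4517
exp(-7.4517) = 0.0006
F(t) = 1 - 0.0006
F(t) = 0.9994

0.9994


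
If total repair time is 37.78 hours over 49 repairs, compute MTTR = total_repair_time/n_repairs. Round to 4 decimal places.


total_repair_time = 37.78
n_repairs = 49
MTTR = 37.78 / 49
MTTR = 0.771

0.771


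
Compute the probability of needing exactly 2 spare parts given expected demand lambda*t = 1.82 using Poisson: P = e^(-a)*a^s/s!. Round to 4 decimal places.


a = 1.82, s = 2
e^(-a) = e^(-1.82) = 0.162
a^s = 1.82^2 = 3.3124
s! = 2
P = 0.162 * 3.3124 / 2
P = 0.2683

0.2683


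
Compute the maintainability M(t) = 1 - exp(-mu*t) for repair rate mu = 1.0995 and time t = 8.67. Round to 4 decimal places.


mu = 1.0995, t = 8.67
mu * t = 1.0995 * 8.67 = 9.5327
exp(-9.5327) = 0.0001
M(t) = 1 - 0.0001
M(t) = 0.9999

0.9999


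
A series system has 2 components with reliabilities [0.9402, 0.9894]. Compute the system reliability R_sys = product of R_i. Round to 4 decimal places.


Components: [0.9402, 0.9894]
After component 1 (R=0.9402): product = 0.9402
After component 2 (R=0.9894): product = 0.9302
R_sys = 0.9302

0.9302


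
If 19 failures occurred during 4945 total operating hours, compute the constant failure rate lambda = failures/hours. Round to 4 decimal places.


failures = 19
total_hours = 4945
lambda = 19 / 4945
lambda = 0.0038

0.0038
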